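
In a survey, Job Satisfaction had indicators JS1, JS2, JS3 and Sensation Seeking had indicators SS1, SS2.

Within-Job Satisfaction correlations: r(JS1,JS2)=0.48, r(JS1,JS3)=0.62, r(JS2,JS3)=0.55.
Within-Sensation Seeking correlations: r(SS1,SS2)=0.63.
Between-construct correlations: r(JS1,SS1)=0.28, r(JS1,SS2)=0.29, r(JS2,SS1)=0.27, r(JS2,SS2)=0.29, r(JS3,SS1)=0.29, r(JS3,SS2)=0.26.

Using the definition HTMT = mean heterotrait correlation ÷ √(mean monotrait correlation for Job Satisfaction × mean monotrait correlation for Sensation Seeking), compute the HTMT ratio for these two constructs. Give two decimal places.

Between-construct mean = 1.68/6 = 0.2800.
Mean within-JS = 1.65/3 = 0.5500; mean within-SS = 0.63/1 = 0.6300.
Geometric mean = √(0.5500 × 0.6300) = 0.5886.
HTMT = 0.2800 / 0.5886 = 0.48.

0.48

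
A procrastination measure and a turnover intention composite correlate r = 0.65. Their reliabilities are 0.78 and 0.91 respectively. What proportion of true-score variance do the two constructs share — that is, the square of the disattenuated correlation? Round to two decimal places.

Disattenuated r = 0.65 / √(0.78 × 0.91) = 0.65 / 0.8425 = 0.7715.
Shared true-score variance = 0.7715² = 0.5952 ≈ 0.60.

0.60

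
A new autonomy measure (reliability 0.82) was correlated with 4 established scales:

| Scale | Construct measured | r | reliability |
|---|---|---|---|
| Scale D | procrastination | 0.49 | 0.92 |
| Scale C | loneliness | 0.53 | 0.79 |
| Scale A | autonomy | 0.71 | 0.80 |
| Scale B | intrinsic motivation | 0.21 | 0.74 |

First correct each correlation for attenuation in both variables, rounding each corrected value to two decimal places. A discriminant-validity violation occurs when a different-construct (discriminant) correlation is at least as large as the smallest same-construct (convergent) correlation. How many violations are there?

Disattenuated r (r / √(r_scale · r_new)):
  Scale D (disc): 0.49 / √(0.92·0.82) = 0.56
  Scale C (disc): 0.53 / √(0.79·0.82) = 0.66
  Scale A (conv): 0.71 / √(0.80·0.82) = 0.88
  Scale B (disc): 0.21 / √(0.74·0.82) = 0.27
Smallest convergent = 0.88. Discriminant values: 0.56, 0.66, 0.27; count ≥ 0.88 → 0.

0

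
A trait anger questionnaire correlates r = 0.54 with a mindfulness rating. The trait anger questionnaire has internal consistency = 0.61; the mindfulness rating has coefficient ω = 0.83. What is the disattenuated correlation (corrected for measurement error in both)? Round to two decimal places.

r_true = r_obs / √(r_xx · r_yy) = 0.54 / √(0.61 × 0.83) = 0.54 / √0.5063 = 0.54 / 0.7115 ≈ 0.76.

0.76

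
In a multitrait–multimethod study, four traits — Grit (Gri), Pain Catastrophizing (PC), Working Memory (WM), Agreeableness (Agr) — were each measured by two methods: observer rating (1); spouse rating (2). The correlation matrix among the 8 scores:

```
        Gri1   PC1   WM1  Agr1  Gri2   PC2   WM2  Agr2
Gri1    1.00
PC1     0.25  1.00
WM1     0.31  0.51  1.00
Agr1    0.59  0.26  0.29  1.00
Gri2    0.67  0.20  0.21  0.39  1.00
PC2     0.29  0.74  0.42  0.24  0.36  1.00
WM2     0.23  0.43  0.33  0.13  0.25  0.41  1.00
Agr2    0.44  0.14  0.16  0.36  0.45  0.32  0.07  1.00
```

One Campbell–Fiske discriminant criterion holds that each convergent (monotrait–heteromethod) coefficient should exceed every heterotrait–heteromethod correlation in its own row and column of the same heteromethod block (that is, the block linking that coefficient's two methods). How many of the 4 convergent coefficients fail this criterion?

2

Checking each validity diagonal entry against its comparison values:
Gri (methods 1·2): 0.67 vs {0.29, 0.20, 0.23, 0.21, 0.44, 0.39} → pass.
PC (methods 1·2): 0.74 vs {0.20, 0.29, 0.43, 0.42, 0.14, 0.24} → pass.
WM (methods 1·2): 0.33 vs {0.21, 0.23, 0.42, 0.43, 0.16, 0.13} → fail.
Agr (methods 1·2): 0.36 vs {0.39, 0.44, 0.24, 0.14, 0.13, 0.16} → fail.
2 of 4 fail.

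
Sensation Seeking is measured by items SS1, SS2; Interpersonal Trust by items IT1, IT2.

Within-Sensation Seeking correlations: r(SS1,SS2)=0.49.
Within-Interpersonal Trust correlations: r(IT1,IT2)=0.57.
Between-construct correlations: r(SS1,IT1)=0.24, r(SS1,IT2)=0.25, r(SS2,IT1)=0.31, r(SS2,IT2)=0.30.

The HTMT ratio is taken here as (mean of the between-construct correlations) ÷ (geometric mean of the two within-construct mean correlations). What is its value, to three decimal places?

0.520

Between-construct mean = 1.10/4 = 0.2750.
Mean within-SS = 0.49/1 = 0.4900; mean within-IT = 0.57/1 = 0.5700.
Geometric mean = √(0.4900 × 0.5700) = 0.5285.
HTMT = 0.2750 / 0.5285 = 0.520.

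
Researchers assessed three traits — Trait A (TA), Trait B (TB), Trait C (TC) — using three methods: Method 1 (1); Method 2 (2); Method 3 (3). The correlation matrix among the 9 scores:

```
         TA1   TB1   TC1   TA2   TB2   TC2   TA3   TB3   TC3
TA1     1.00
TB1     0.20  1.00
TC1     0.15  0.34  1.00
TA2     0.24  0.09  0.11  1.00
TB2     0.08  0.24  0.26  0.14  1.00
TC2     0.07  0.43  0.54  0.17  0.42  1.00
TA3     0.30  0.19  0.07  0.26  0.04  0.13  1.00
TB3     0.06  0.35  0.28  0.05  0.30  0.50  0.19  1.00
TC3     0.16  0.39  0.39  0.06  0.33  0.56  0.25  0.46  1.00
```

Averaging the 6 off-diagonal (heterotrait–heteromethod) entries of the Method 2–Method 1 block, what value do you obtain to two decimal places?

HTHM values (method 2 × method 1): 0.09, 0.11, 0.08, 0.26, 0.07, 0.43; mean = 1.04/6 = 0.17.

0.17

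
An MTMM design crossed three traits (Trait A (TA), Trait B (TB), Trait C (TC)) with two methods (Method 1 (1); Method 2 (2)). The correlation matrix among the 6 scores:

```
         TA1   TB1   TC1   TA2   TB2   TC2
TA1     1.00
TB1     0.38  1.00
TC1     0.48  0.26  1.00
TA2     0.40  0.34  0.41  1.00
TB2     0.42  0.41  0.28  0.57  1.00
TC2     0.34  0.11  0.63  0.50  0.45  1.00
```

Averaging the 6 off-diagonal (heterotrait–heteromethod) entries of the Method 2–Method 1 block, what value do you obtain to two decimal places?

HTHM values (method 2 × method 1): 0.34, 0.41, 0.42, 0.28, 0.34, 0.11; mean = 1.90/6 = 0.32.

0.32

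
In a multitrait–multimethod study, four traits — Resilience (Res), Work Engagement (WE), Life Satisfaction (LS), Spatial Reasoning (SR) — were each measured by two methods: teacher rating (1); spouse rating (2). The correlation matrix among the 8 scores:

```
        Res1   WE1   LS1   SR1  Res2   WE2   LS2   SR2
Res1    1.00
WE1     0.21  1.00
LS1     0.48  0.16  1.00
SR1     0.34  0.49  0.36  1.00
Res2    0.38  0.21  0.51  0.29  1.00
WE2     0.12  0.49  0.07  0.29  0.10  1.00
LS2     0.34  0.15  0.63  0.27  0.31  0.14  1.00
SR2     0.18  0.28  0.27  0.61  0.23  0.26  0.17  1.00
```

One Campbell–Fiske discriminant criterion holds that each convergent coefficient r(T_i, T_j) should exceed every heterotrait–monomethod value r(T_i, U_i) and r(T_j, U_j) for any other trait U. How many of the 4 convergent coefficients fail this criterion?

Checking each validity diagonal entry against its comparison values:
Res (methods 1·2): 0.38 vs {0.21, 0.10, 0.48, 0.31, 0.34, 0.23} → fail.
WE (methods 1·2): 0.49 vs {0.21, 0.10, 0.16, 0.14, 0.49, 0.26} → fail.
LS (methods 1·2): 0.63 vs {0.48, 0.31, 0.16, 0.14, 0.36, 0.17} → pass.
SR (methods 1·2): 0.61 vs {0.34, 0.23, 0.49, 0.26, 0.36, 0.17} → pass.
2 of 4 fail.

2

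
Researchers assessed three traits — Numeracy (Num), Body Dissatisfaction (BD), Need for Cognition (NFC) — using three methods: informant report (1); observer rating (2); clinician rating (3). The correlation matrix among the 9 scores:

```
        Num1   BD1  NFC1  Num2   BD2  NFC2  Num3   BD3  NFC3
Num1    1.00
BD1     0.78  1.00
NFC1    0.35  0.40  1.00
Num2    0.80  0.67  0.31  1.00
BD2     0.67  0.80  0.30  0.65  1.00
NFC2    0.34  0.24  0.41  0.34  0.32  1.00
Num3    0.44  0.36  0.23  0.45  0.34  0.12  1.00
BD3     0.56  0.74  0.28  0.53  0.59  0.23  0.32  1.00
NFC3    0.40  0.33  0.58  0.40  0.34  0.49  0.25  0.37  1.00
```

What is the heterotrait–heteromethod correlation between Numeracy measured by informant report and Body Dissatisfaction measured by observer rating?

0.67

Different traits and methods: r(Num1, BD2) = 0.67.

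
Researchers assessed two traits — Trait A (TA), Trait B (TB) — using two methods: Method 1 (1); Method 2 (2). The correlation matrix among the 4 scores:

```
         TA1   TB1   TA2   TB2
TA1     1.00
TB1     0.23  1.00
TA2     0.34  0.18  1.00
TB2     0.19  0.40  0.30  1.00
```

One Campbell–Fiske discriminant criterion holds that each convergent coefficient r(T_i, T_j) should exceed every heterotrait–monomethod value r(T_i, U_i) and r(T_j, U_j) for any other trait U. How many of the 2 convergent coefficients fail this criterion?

Checking each validity diagonal entry against its comparison values:
TA (methods 1·2): 0.34 vs {0.23, 0.30} → pass.
TB (methods 1·2): 0.40 vs {0.23, 0.30} → pass.
0 of 2 fail.

0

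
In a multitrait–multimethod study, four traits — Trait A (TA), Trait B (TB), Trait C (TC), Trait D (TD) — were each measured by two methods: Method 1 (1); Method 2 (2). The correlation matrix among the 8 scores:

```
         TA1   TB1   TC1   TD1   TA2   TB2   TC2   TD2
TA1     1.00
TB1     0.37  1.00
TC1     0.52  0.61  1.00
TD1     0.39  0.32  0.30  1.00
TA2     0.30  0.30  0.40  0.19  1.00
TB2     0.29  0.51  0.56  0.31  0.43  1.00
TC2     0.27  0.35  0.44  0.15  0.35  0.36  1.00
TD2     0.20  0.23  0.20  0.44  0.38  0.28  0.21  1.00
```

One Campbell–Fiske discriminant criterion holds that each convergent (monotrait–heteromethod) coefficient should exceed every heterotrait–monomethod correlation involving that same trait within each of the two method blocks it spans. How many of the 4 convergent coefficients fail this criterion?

3

Checking each validity diagonal entry against its comparison values:
TA (methods 1·2): 0.30 vs {0.37, 0.43, 0.52, 0.35, 0.39, 0.38} → fail.
TB (methods 1·2): 0.51 vs {0.37, 0.43, 0.61, 0.36, 0.32, 0.28} → fail.
TC (methods 1·2): 0.44 vs {0.52, 0.35, 0.61, 0.36, 0.30, 0.21} → fail.
TD (methods 1·2): 0.44 vs {0.39, 0.38, 0.32, 0.28, 0.30, 0.21} → pass.
3 of 4 fail.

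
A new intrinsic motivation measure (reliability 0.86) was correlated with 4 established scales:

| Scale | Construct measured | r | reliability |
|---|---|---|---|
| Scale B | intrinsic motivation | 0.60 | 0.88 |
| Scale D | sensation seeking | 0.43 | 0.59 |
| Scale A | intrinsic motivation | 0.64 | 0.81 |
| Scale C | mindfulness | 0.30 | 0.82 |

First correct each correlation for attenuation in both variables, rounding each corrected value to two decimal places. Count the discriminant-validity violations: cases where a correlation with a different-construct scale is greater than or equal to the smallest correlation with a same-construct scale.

Disattenuated r (r / √(r_scale · r_new)):
  Scale B (conv): 0.60 / √(0.88·0.86) = 0.69
  Scale D (disc): 0.43 / √(0.59·0.86) = 0.60
  Scale A (conv): 0.64 / √(0.81·0.86) = 0.77
  Scale C (disc): 0.30 / √(0.82·0.86) = 0.36
Smallest convergent = 0.69. Discriminant values: 0.60, 0.36; count ≥ 0.69 → 0.

0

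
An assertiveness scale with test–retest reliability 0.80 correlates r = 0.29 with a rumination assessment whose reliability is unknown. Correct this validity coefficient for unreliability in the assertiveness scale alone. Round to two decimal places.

0.32

Single correction: r_c = r_obs / √r_xx = 0.29 / √0.80 = 0.29 / 0.8944 ≈ 0.32.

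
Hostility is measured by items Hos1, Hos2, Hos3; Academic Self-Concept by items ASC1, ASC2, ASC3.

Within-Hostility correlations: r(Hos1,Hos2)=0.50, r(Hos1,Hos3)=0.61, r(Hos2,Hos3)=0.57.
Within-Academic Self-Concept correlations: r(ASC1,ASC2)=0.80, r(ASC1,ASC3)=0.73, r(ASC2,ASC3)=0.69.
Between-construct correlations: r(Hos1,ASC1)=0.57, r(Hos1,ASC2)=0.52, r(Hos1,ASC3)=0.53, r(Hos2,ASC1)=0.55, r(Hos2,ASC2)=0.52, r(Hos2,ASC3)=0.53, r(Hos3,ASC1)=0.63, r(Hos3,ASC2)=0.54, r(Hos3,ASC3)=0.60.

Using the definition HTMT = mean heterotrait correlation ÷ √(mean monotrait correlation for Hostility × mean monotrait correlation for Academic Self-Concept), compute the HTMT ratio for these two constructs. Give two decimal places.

0.86

Between-construct mean = 4.99/9 = 0.5544.
Mean within-Hos = 1.68/3 = 0.5600; mean within-ASC = 2.22/3 = 0.7400.
Geometric mean = √(0.5600 × 0.7400) = 0.6437.
HTMT = 0.5544 / 0.6437 = 0.86.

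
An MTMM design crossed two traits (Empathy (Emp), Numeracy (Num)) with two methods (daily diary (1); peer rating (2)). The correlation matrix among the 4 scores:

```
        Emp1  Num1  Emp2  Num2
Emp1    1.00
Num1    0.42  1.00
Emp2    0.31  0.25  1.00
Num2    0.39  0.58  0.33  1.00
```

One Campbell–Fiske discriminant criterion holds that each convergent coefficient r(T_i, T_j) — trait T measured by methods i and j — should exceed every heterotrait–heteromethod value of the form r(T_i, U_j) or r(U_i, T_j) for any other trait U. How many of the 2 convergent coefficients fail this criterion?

1

Each convergent coefficient versus the relevant comparison correlations:
Emp (methods 1·2): 0.31 vs {0.39, 0.25} → fail.
Num (methods 1·2): 0.58 vs {0.25, 0.39} → pass.
1 of 2 fail.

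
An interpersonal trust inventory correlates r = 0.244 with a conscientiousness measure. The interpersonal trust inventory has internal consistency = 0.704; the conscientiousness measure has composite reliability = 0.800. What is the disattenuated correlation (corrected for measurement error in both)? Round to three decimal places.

0.325

r_true = r_obs / √(r_xx · r_yy) = 0.244 / √(0.704 × 0.800) = 0.244 / √0.563200 = 0.244 / 0.7505 ≈ 0.325.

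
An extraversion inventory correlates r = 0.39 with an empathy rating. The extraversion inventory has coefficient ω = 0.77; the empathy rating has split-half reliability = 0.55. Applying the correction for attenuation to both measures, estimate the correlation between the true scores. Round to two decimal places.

0.60

r_true = r_obs / √(r_xx · r_yy) = 0.39 / √(0.77 × 0.55) = 0.39 / √0.4235 = 0.39 / 0.6508 ≈ 0.60.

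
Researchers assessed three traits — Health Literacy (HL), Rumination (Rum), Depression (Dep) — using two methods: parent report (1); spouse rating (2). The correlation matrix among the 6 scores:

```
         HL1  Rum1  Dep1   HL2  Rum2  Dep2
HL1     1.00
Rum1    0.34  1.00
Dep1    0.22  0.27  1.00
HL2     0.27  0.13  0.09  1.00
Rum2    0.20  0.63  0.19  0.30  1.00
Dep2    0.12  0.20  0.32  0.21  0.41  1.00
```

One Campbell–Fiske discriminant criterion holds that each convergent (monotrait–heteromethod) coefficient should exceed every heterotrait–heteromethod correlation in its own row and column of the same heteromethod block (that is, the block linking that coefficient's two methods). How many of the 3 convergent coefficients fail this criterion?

0

Checking each validity diagonal entry against its comparison values:
HL (methods 1·2): 0.27 vs {0.20, 0.13, 0.12, 0.09} → pass.
Rum (methods 1·2): 0.63 vs {0.13, 0.20, 0.20, 0.19} → pass.
Dep (methods 1·2): 0.32 vs {0.09, 0.12, 0.19, 0.20} → pass.
0 of 3 fail.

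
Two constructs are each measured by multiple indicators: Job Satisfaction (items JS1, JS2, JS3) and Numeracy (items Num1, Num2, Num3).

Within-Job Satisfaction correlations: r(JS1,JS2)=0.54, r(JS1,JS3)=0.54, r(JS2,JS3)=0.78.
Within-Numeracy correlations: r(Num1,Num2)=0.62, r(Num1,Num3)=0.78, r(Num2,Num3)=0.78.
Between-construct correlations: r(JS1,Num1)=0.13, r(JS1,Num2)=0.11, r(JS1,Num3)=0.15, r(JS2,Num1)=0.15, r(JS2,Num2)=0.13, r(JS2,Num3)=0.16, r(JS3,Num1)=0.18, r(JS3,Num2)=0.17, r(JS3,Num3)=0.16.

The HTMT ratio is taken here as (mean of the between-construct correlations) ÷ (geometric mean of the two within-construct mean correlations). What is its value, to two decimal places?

Between-construct mean = 1.34/9 = 0.1489.
Mean within-JS = 1.86/3 = 0.6200; mean within-Num = 2.18/3 = 0.7267.
Geometric mean = √(0.6200 × 0.7267) = 0.6712.
HTMT = 0.1489 / 0.6712 = 0.22.

0.22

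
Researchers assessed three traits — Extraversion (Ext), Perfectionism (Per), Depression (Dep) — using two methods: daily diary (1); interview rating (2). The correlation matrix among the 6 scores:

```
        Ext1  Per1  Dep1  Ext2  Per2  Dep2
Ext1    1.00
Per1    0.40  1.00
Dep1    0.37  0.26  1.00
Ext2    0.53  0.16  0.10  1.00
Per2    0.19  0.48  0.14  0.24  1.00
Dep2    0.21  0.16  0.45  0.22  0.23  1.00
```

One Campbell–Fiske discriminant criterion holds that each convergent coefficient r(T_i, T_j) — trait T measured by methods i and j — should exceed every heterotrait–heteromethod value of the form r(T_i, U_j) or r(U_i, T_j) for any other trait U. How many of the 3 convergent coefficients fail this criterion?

0

Convergent coefficients and their comparison sets:
Ext (methods 1·2): 0.53 vs {0.19, 0.16, 0.21, 0.10} → pass.
Per (methods 1·2): 0.48 vs {0.16, 0.19, 0.16, 0.14} → pass.
Dep (methods 1·2): 0.45 vs {0.10, 0.21, 0.14, 0.16} → pass.
0 of 3 fail.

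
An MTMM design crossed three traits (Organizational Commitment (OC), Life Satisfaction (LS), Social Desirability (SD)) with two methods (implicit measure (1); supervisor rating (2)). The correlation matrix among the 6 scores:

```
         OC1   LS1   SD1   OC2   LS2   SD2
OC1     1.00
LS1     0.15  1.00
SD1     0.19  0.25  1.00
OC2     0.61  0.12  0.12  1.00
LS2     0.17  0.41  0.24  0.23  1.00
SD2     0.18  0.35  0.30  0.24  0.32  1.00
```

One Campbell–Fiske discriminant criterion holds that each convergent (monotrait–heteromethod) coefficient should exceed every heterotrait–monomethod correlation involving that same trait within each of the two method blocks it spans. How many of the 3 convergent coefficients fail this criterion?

Each convergent coefficient versus the relevant comparison correlations:
OC (methods 1·2): 0.61 vs {0.15, 0.23, 0.19, 0.24} → pass.
LS (methods 1·2): 0.41 vs {0.15, 0.23, 0.25, 0.32} → pass.
SD (methods 1·2): 0.30 vs {0.19, 0.24, 0.25, 0.32} → fail.
1 of 3 fail.

1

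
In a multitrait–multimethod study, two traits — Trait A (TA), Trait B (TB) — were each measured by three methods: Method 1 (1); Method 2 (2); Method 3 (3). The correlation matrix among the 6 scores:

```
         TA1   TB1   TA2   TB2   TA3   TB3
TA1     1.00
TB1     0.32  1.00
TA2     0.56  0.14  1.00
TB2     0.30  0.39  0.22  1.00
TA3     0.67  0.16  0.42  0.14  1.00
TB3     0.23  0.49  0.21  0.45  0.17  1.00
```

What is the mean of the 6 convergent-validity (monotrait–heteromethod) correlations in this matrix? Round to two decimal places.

Convergent values: 0.56, 0.67, 0.42, 0.39, 0.49, 0.45; mean = 2.98/6 = 0.50.

0.50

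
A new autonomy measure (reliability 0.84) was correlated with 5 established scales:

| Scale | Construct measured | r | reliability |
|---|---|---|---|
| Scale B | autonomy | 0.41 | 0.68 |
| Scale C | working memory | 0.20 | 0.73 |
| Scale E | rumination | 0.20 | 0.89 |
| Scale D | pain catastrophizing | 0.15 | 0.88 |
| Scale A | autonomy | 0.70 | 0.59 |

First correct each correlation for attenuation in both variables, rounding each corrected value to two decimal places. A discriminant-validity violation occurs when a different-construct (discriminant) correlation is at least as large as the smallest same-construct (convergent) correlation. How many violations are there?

0

Disattenuated r (r / √(r_scale · r_new)):
  Scale B (conv): 0.41 / √(0.68·0.84) = 0.54
  Scale C (disc): 0.20 / √(0.73·0.84) = 0.26
  Scale E (disc): 0.20 / √(0.89·0.84) = 0.23
  Scale D (disc): 0.15 / √(0.88·0.84) = 0.17
  Scale A (conv): 0.70 / √(0.59·0.84) = 0.99
Smallest convergent = 0.54. Discriminant values: 0.26, 0.23, 0.17; count ≥ 0.54 → 0.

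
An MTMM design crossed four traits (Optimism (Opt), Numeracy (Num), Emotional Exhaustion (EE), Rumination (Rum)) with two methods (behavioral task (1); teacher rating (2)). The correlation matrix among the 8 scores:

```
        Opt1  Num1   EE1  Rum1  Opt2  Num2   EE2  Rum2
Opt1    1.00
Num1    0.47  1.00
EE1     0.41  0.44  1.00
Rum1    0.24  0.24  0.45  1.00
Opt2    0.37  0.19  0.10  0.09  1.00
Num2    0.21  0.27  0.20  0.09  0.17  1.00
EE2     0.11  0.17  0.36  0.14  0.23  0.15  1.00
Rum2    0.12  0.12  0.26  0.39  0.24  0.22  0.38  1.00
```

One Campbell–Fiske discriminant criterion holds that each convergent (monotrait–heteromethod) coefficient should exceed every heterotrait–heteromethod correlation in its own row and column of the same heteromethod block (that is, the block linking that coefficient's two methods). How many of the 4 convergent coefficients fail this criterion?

0

Convergent coefficients and their comparison sets:
Opt (methods 1·2): 0.37 vs {0.21, 0.19, 0.11, 0.10, 0.12, 0.09} → pass.
Num (methods 1·2): 0.27 vs {0.19, 0.21, 0.17, 0.20, 0.12, 0.09} → pass.
EE (methods 1·2): 0.36 vs {0.10, 0.11, 0.20, 0.17, 0.26, 0.14} → pass.
Rum (methods 1·2): 0.39 vs {0.09, 0.12, 0.09, 0.12, 0.14, 0.26} → pass.
0 of 4 fail.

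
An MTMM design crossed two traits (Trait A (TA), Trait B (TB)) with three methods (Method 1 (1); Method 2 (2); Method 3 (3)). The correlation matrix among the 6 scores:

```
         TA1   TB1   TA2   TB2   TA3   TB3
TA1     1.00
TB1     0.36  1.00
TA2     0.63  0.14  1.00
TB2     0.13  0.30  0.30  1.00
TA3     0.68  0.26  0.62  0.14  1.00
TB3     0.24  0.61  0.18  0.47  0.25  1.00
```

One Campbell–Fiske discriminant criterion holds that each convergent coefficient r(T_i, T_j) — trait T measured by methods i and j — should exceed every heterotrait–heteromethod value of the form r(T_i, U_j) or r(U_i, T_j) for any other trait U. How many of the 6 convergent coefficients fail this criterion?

0

Convergent coefficients and their comparison sets:
TA (methods 1·2): 0.63 vs {0.13, 0.14} → pass.
TA (methods 1·3): 0.68 vs {0.24, 0.26} → pass.
TA (methods 2·3): 0.62 vs {0.18, 0.14} → pass.
TB (methods 1·2): 0.30 vs {0.14, 0.13} → pass.
TB (methods 1·3): 0.61 vs {0.26, 0.24} → pass.
TB (methods 2·3): 0.47 vs {0.14, 0.18} → pass.
0 of 6 fail.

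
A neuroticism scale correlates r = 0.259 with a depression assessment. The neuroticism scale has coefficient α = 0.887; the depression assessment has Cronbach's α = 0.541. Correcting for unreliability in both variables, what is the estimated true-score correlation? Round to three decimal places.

r_true = r_obs / √(r_xx · r_yy) = 0.259 / √(0.887 × 0.541) = 0.259 / √0.479867 = 0.259 / 0.6927 ≈ 0.374.

0.374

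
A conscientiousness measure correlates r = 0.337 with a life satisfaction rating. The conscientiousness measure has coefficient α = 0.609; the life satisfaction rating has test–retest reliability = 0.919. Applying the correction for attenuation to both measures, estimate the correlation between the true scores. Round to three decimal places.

0.450

r_true = r_obs / √(r_xx · r_yy) = 0.337 / √(0.609 × 0.919) = 0.337 / √0.559671 = 0.337 / 0.7481 ≈ 0.450.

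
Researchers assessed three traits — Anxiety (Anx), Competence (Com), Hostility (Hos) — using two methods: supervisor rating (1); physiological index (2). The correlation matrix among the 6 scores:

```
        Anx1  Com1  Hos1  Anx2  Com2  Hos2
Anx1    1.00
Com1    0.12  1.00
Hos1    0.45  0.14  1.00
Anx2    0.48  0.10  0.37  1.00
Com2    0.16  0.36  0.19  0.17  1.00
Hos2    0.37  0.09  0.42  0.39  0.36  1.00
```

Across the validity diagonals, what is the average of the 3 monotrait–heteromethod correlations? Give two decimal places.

0.42

Convergent values: 0.48, 0.36, 0.42; mean = 1.26/3 = 0.42.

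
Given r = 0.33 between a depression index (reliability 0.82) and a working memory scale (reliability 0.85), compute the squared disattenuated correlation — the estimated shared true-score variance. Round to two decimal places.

0.16

Disattenuated r = 0.33 / √(0.82 × 0.85) = 0.33 / 0.8349 = 0.3953.
Shared true-score variance = 0.3953² = 0.1563 ≈ 0.16.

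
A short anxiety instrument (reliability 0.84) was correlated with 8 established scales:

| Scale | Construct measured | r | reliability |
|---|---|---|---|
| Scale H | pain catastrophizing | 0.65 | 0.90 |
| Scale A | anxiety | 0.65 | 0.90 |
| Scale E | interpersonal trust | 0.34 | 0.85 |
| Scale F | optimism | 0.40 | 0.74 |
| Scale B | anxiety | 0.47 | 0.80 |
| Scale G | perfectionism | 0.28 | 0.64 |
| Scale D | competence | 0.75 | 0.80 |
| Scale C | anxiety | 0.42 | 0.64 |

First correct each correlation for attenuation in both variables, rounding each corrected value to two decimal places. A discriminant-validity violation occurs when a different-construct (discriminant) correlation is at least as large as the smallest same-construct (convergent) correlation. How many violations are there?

2

Disattenuated r (r / √(r_scale · r_new)):
  Scale H (disc): 0.65 / √(0.90·0.84) = 0.75
  Scale A (conv): 0.65 / √(0.90·0.84) = 0.75
  Scale E (disc): 0.34 / √(0.85·0.84) = 0.40
  Scale F (disc): 0.40 / √(0.74·0.84) = 0.51
  Scale B (conv): 0.47 / √(0.80·0.84) = 0.57
  Scale G (disc): 0.28 / √(0.64·0.84) = 0.38
  Scale D (disc): 0.75 / √(0.80·0.84) = 0.91
  Scale C (conv): 0.42 / √(0.64·0.84) = 0.57
Smallest convergent = 0.57. Discriminant values: 0.75, 0.40, 0.51, 0.38, 0.91; count ≥ 0.57 → 2.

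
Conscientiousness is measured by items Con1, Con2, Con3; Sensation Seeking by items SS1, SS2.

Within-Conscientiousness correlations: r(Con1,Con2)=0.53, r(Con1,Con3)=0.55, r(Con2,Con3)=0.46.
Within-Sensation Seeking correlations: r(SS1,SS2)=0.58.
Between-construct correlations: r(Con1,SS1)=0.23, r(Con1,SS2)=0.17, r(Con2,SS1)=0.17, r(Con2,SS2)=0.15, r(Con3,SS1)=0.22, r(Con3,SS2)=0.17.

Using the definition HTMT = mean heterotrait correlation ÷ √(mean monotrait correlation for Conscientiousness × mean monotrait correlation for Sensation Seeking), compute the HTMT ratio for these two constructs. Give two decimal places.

0.34

Mean between = 1.11/6 = 0.1850.
Mean within-Con = 1.54/3 = 0.5133; mean within-SS = 0.58/1 = 0.5800.
Geometric mean = √(0.5133 × 0.5800) = 0.5456.
HTMT = 0.1850 / 0.5456 = 0.34.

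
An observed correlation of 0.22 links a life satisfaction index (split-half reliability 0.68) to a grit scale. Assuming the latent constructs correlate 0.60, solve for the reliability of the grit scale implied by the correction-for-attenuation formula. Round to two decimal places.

0.20

r_true = r_obs / √(r_xx · r_yy) ⇒ 0.60 = 0.22 / √(0.68 · r_yy).
√(0.68 · r_yy) = 0.22 / 0.60 = 0.3667; 0.68 · r_yy = 0.1345; r_yy = 0.1345 / 0.68 ≈ 0.20.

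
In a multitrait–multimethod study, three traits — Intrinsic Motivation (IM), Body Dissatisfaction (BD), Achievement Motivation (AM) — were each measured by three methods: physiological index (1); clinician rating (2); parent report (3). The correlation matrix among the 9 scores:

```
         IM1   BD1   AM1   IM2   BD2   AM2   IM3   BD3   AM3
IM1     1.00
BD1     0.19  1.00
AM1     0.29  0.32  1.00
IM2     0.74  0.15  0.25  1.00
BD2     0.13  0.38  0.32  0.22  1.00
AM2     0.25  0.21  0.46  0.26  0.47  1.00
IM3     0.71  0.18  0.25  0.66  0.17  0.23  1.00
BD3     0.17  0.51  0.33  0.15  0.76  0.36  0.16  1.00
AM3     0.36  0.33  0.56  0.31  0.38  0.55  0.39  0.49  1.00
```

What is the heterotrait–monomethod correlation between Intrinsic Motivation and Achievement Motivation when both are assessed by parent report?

Different traits, same method: r(IM3, AM3) = 0.39.

0.39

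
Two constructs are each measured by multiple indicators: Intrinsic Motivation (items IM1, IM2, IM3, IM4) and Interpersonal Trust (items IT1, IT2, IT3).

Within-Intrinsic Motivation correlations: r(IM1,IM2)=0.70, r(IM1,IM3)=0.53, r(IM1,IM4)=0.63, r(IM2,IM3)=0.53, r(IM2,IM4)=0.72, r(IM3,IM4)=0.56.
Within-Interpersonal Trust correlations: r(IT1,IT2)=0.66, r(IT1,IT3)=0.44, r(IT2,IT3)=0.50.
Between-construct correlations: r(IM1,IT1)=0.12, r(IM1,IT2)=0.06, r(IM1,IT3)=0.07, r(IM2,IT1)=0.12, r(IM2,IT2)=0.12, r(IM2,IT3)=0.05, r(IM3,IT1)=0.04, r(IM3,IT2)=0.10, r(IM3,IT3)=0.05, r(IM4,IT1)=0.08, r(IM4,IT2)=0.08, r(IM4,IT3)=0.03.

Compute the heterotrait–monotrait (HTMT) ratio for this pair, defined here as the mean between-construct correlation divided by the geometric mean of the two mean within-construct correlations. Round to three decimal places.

Mean heterotrait r = 0.92/12 = 0.0767.
Mean within-IM = 3.67/6 = 0.6117; mean within-IT = 1.60/3 = 0.5333.
Geometric mean = √(0.6117 × 0.5333) = 0.5712.
HTMT = 0.0767 / 0.5712 = 0.134.

0.134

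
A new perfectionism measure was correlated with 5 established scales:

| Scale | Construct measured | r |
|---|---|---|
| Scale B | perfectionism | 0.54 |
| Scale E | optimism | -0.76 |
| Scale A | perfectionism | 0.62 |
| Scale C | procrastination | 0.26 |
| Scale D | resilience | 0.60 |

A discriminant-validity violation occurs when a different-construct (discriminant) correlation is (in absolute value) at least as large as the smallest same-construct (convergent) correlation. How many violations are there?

Convergent (same construct = perfectionism): Scale B, Scale A.
Smallest convergent = 0.54. Discriminant |r|: 0.76, 0.26, 0.60; count ≥ 0.54 → 2.

2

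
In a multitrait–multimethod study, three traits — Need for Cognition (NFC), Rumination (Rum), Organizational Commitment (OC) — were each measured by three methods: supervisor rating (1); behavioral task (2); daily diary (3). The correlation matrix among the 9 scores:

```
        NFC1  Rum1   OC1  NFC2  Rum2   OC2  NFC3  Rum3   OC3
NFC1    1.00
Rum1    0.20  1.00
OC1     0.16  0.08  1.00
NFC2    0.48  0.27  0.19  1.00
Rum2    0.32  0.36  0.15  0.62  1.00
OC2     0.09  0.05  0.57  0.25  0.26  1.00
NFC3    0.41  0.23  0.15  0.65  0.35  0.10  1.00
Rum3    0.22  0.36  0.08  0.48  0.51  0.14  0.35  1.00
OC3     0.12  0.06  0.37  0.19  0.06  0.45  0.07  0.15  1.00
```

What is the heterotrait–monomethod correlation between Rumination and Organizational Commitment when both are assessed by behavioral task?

0.26

Different traits, same method: r(Rum2, OC2) = 0.26.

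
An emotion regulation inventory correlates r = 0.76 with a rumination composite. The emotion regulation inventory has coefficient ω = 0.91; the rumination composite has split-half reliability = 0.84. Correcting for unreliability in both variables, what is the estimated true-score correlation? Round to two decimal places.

0.87

r_true = r_obs / √(r_xx · r_yy) = 0.76 / √(0.91 × 0.84) = 0.76 / √0.7644 = 0.76 / 0.8743 ≈ 0.87.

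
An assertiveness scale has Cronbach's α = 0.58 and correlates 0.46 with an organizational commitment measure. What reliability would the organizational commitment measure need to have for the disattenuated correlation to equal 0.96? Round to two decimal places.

r_true = r_obs / √(r_xx · r_yy) ⇒ 0.96 = 0.46 / √(0.58 · r_yy).
√(0.58 · r_yy) = 0.46 / 0.96 = 0.4792; 0.58 · r_yy = 0.2296; r_yy = 0.2296 / 0.58 ≈ 0.40.

0.40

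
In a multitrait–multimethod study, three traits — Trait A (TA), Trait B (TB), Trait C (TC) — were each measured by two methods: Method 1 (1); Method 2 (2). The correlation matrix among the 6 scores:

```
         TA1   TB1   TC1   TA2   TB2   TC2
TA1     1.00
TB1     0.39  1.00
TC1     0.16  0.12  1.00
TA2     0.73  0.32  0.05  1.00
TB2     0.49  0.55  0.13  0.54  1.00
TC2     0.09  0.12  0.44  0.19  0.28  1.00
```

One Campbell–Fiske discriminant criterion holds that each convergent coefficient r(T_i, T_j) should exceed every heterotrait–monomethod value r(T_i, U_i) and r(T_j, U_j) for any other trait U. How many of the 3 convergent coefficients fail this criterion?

Each convergent coefficient versus the relevant comparison correlations:
TA (methods 1·2): 0.73 vs {0.39, 0.54, 0.16, 0.19} → pass.
TB (methods 1·2): 0.55 vs {0.39, 0.54, 0.12, 0.28} → pass.
TC (methods 1·2): 0.44 vs {0.16, 0.19, 0.12, 0.28} → pass.
0 of 3 fail.

0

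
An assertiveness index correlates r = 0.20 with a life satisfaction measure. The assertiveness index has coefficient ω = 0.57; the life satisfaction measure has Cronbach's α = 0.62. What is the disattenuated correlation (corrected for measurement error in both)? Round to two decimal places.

r_true = r_obs / √(r_xx · r_yy) = 0.20 / √(0.57 × 0.62) = 0.20 / √0.3534 = 0.20 / 0.5945 ≈ 0.34.

0.34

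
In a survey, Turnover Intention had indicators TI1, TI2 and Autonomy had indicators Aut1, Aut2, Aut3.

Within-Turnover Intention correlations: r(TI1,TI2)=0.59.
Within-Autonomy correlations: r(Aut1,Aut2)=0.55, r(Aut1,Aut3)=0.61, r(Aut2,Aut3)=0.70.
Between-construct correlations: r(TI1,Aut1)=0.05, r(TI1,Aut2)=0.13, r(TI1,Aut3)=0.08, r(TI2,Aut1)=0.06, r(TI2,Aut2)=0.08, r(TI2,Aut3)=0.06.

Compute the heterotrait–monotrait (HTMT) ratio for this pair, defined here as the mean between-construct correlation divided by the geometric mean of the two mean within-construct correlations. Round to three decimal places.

0.127

Mean heterotrait r = 0.46/6 = 0.0767.
Mean within-TI = 0.59/1 = 0.5900; mean within-Aut = 1.86/3 = 0.6200.
Geometric mean = √(0.5900 × 0.6200) = 0.6048.
HTMT = 0.0767 / 0.6048 = 0.127.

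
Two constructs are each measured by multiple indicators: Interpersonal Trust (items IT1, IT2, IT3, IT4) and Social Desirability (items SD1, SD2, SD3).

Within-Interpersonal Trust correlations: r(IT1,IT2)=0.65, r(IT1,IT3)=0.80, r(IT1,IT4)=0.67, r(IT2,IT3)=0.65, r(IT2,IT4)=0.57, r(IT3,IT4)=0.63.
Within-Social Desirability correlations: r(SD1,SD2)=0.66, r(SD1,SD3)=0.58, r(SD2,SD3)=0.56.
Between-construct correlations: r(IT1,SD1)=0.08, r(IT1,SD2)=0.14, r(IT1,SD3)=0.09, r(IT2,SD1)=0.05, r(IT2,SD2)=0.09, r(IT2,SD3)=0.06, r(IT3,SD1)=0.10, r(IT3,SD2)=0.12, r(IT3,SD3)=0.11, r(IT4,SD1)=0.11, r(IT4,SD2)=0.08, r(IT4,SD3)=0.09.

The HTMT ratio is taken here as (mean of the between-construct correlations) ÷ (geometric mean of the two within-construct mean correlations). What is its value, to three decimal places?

Mean heterotrait r = 1.12/12 = 0.0933.
Mean within-IT = 3.97/6 = 0.6617; mean within-SD = 1.80/3 = 0.6000.
Geometric mean = √(0.6617 × 0.6000) = 0.6301.
HTMT = 0.0933 / 0.6301 = 0.148.

0.148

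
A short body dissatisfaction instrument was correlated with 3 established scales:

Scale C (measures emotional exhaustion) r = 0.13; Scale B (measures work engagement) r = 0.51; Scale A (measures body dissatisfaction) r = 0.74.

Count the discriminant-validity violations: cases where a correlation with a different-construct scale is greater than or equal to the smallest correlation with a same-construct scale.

Convergent (same construct = body dissatisfaction): Scale A.
Smallest convergent = 0.74. Discriminant values: 0.13, 0.51; count ≥ 0.74 → 0.

0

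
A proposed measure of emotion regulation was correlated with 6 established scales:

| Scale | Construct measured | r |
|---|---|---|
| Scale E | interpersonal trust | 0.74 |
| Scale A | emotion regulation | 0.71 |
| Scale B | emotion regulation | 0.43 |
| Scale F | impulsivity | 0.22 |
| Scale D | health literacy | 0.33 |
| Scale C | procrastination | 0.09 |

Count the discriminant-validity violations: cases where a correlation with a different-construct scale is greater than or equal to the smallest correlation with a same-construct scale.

1

Convergent (same construct = emotion regulation): Scale A, Scale B.
Smallest convergent = 0.43. Discriminant values: 0.74, 0.22, 0.33, 0.09; count ≥ 0.43 → 1.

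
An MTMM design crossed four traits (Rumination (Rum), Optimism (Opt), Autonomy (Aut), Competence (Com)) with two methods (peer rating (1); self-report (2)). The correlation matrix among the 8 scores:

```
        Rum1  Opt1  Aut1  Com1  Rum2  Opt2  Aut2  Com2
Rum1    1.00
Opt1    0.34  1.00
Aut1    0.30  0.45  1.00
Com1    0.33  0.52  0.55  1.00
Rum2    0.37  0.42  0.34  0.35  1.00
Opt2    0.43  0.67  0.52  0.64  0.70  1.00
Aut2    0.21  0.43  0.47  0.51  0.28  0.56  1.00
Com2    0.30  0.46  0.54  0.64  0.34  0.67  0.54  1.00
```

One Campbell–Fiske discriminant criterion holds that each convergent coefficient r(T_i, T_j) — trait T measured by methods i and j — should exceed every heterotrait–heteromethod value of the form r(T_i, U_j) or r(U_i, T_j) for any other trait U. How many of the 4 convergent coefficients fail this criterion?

Convergent coefficients and their comparison sets:
Rum (methods 1·2): 0.37 vs {0.43, 0.42, 0.21, 0.34, 0.30, 0.35} → fail.
Opt (methods 1·2): 0.67 vs {0.42, 0.43, 0.43, 0.52, 0.46, 0.64} → pass.
Aut (methods 1·2): 0.47 vs {0.34, 0.21, 0.52, 0.43, 0.54, 0.51} → fail.
Com (methods 1·2): 0.64 vs {0.35, 0.30, 0.64, 0.46, 0.51, 0.54} → fail.
3 of 4 fail.

3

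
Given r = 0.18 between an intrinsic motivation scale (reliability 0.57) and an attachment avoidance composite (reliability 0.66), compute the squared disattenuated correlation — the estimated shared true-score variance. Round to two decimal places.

0.09

Disattenuated r = 0.18 / √(0.57 × 0.66) = 0.18 / 0.6134 = 0.2934.
Shared true-score variance = 0.2934² = 0.0861 ≈ 0.09.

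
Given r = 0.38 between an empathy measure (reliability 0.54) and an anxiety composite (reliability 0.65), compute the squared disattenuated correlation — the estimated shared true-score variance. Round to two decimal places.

Disattenuated r = 0.38 / √(0.54 × 0.65) = 0.38 / 0.5925 = 0.6414.
Shared true-score variance = 0.6414² = 0.4114 ≈ 0.41.

0.41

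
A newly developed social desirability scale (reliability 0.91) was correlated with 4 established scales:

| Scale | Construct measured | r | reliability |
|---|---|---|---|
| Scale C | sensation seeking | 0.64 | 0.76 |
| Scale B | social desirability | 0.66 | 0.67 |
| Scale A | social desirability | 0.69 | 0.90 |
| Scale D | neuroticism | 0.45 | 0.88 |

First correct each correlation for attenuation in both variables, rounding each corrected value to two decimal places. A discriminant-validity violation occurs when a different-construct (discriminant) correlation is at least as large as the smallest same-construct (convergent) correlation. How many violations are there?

Disattenuated r (r / √(r_scale · r_new)):
  Scale C (disc): 0.64 / √(0.76·0.91) = 0.77
  Scale B (conv): 0.66 / √(0.67·0.91) = 0.85
  Scale A (conv): 0.69 / √(0.90·0.91) = 0.76
  Scale D (disc): 0.45 / √(0.88·0.91) = 0.50
Smallest convergent = 0.76. Discriminant values: 0.77, 0.50; count ≥ 0.76 → 1.

1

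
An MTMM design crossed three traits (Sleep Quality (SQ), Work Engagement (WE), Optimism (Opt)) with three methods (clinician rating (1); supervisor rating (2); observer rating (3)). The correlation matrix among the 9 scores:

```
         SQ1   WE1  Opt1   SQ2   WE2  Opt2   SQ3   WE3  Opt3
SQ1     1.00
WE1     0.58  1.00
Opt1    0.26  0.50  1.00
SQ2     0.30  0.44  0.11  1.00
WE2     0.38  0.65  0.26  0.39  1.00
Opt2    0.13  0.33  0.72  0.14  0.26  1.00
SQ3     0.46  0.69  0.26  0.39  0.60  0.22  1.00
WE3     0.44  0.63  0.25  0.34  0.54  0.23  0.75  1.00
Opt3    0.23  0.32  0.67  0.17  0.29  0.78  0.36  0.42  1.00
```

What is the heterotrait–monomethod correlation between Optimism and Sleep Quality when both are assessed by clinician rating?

0.26

Different traits, same method: r(Opt1, SQ1) = 0.26.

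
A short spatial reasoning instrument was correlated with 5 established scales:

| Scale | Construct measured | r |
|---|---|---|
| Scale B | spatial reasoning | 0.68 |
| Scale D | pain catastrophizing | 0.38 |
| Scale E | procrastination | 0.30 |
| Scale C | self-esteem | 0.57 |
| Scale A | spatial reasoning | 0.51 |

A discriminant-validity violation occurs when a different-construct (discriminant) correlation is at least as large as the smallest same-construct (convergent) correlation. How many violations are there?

Convergent (same construct = spatial reasoning): Scale B, Scale A.
Smallest convergent = 0.51. Discriminant values: 0.38, 0.30, 0.57; count ≥ 0.51 → 1.

1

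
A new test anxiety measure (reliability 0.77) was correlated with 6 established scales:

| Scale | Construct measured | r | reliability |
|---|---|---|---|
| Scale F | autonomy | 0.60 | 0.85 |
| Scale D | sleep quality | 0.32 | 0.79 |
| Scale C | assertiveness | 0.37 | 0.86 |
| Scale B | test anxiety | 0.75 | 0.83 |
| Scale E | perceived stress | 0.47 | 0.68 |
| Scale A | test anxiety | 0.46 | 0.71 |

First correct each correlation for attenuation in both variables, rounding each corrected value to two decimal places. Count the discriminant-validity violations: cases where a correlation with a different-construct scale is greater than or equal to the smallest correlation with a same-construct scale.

Disattenuated r (r / √(r_scale · r_new)):
  Scale F (disc): 0.60 / √(0.85·0.77) = 0.74
  Scale D (disc): 0.32 / √(0.79·0.77) = 0.41
  Scale C (disc): 0.37 / √(0.86·0.77) = 0.45
  Scale B (conv): 0.75 / √(0.83·0.77) = 0.94
  Scale E (disc): 0.47 / √(0.68·0.77) = 0.65
  Scale A (conv): 0.46 / √(0.71·0.77) = 0.62
Smallest convergent = 0.62. Discriminant values: 0.74, 0.41, 0.45, 0.65; count ≥ 0.62 → 2.

2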